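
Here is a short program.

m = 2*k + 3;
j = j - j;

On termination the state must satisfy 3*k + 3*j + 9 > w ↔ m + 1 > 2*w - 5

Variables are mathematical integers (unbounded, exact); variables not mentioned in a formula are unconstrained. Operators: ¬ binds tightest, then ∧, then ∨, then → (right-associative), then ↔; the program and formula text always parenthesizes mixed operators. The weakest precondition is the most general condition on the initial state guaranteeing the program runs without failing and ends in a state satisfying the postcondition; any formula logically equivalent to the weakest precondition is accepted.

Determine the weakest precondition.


Working backward. After the program, the postcondition 3*k + 3*j + 9 > w ↔ m + 1 > 2*w - 5 must hold; in canonical form it is 3*j + 3*k > w - 9 ↔ m > 2*w - 6.
Before j := j - j: 3*k > w - 9 ↔ m > 2*w - 6
Before m := 2*k + 3: 3*k > w - 9 ↔ 2*k > 2*w - 9
Answer: WP = 3*k > w - 9 ↔ 2*k > 2*w - 9


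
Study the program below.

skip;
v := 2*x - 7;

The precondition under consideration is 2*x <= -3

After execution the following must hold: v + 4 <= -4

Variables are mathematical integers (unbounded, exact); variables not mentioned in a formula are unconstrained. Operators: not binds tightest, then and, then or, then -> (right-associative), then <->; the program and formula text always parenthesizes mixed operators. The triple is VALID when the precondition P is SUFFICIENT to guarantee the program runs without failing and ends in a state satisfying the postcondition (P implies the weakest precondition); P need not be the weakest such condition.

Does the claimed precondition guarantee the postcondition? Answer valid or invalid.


Working backward. After the program, the postcondition v + 4 <= -4 must hold; in canonical form it is v <= -8.
Before v := 2*x - 7: 2*x <= -1
Before skip: 2*x <= -1
The weakest precondition is 2*x <= -1.
Check whether 2*x <= -3 implies it.
Every state satisfying the precondition satisfies the weakest precondition: the implication holds.
Answer: valid


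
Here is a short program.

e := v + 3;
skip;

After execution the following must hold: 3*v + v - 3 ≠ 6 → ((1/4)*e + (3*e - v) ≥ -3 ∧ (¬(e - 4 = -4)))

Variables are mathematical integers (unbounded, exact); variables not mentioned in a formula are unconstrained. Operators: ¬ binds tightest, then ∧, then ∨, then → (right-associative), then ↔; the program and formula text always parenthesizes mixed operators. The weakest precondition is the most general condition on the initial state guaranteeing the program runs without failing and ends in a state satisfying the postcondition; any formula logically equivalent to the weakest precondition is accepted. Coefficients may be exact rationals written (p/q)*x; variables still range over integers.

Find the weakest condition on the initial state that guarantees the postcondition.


Working backward. After the program, the postcondition 3*v + v - 3 ≠ 6 → ((1/4)*e + (3*e - v) ≥ -3 ∧ (¬(e - 4 = -4))) must hold; in canonical form it is 4*v ≠ 9 → ((13/4)*e ≥ v - 3 ∧ (¬(e = 0))).
Before skip: 4*v ≠ 9 → ((13/4)*e ≥ v - 3 ∧ (¬(e = 0)))
Before e := v + 3: 4*v ≠ 9 → ((9/4)*v ≥ -51/4 ∧ (¬(v = -3)))
Answer: WP = 4*v ≠ 9 → ((9/4)*v ≥ -51/4 ∧ (¬(v = -3)))


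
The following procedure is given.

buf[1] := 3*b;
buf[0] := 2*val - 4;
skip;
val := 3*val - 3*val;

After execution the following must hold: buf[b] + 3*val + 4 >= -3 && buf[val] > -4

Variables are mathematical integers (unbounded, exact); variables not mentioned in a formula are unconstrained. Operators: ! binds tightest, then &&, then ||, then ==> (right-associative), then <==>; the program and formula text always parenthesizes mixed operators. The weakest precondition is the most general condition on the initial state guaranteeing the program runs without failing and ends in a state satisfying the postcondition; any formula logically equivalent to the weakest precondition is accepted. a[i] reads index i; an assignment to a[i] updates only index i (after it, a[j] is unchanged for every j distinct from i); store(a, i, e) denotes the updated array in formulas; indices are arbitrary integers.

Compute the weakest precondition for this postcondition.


Working backward. After the program, the postcondition buf[b] + 3*val + 4 >= -3 && buf[val] > -4 must hold; in canonical form it is buf[b] + 3*val >= -7 && buf[val] > -4.
Before val := 3*val - 3*val: buf[b] >= -7 && buf[0] > -4
Before skip: buf[b] >= -7 && buf[0] > -4
Before buf[0] := 2*val - 4: store(buf, 0, 2*val - 4)[b] >= -7 && 2*val > 0
Before buf[1] := 3*b: store(store(buf, 1, 3*b), 0, 2*val - 4)[b] >= -7 && 2*val > 0
Answer: WP = store(store(buf, 1, 3*b), 0, 2*val - 4)[b] >= -7 && 2*val > 0


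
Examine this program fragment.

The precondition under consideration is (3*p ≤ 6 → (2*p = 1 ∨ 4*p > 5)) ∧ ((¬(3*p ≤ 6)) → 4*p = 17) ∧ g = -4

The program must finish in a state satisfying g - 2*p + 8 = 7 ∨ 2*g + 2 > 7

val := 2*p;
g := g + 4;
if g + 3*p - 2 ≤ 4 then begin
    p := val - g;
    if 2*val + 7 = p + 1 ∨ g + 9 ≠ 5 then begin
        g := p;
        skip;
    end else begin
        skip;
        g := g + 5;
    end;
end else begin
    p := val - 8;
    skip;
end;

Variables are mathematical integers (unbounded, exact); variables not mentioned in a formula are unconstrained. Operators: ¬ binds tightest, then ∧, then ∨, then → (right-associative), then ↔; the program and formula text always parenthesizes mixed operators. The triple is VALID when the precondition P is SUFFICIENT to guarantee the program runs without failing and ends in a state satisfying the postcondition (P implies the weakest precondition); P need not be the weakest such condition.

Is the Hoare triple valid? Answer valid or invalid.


Working backward. After the program, the postcondition g - 2*p + 8 = 7 ∨ 2*g + 2 > 7 must hold; in canonical form it is g = 2*p - 1 ∨ 2*g > 5.
Then branch requires ((g + val = -6 ∨ g ≠ -4) → (g = val - 1 ∨ 2*val > 2*g + 5)) ∧ ((¬(g + val = -6 ∨ g ≠ -4)) → (3*g = 2*val - 6 ∨ 2*g > -5)); else branch requires g = 2*val - 17 ∨ 2*g > 5.
Before the if: (g + 3*p ≤ 6 → (((g + val = -6 ∨ g ≠ -4) → (g = val - 1 ∨ 2*val > 2*g + 5)) ∧ ((¬(g + val = -6 ∨ g ≠ -4)) → (3*g = 2*val - 6 ∨ 2*g > -5)))) ∧ ((¬(g + 3*p ≤ 6)) → (g = 2*val - 17 ∨ 2*g > 5))
Before g := g + 4: (g + 3*p ≤ 2 → (((g + val = -10 ∨ g ≠ -8) → (g = val - 5 ∨ 2*val > 2*g + 13)) ∧ ((¬(g + val = -10 ∨ g ≠ -8)) → (3*g = 2*val - 18 ∨ 2*g > -13)))) ∧ ((¬(g + 3*p ≤ 2)) → (g = 2*val - 21 ∨ 2*g > -3))
Before val := 2*p: (g + 3*p ≤ 2 → (((g + 2*p = -10 ∨ g ≠ -8) → (g = 2*p - 5 ∨ 4*p > 2*g + 13)) ∧ ((¬(g + 2*p = -10 ∨ g ≠ -8)) → (3*g = 4*p - 18 ∨ 2*g > -13)))) ∧ ((¬(g + 3*p ≤ 2)) → (g = 4*p - 21 ∨ 2*g > -3))
The weakest precondition is (g + 3*p ≤ 2 → (((g + 2*p = -10 ∨ g ≠ -8) → (g = 2*p - 5 ∨ 4*p > 2*g + 13)) ∧ ((¬(g + 2*p = -10 ∨ g ≠ -8)) → (3*g = 4*p - 18 ∨ 2*g > -13)))) ∧ ((¬(g + 3*p ≤ 2)) → (g = 4*p - 21 ∨ 2*g > -3)).
Check whether (3*p ≤ 6 → (2*p = 1 ∨ 4*p > 5)) ∧ ((¬(3*p ≤ 6)) → 4*p = 17) ∧ g = -4 implies it.
Every state satisfying the precondition satisfies the weakest precondition: the implication holds.
Answer: valid


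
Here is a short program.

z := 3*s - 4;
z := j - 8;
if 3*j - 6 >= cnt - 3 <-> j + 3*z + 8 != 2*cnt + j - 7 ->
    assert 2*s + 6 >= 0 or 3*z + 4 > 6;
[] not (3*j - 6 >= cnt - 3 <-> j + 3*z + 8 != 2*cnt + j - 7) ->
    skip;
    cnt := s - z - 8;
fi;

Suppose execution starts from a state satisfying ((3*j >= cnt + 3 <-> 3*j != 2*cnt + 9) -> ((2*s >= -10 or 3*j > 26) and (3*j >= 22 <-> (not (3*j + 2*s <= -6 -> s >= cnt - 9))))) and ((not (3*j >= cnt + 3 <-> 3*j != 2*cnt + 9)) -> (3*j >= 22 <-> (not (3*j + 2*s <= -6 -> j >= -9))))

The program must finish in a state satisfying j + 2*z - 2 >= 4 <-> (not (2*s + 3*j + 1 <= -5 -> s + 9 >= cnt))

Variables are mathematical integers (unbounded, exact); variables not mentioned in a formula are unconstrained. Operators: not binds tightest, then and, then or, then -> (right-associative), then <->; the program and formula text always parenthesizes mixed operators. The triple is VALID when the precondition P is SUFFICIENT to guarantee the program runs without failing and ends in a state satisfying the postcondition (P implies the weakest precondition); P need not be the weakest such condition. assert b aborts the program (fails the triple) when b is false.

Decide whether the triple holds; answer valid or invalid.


Working backward. After the program, the postcondition j + 2*z - 2 >= 4 <-> (not (2*s + 3*j + 1 <= -5 -> s + 9 >= cnt)) must hold; in canonical form it is j + 2*z >= 6 <-> (not (3*j + 2*s <= -6 -> s >= cnt - 9)).
Then branch requires (2*s >= -6 or 3*z > 2) and (j + 2*z >= 6 <-> (not (3*j + 2*s <= -6 -> s >= cnt - 9))); else branch requires j + 2*z >= 6 <-> (not (3*j + 2*s <= -6 -> z >= -17)).
Before the if: ((3*j >= cnt + 3 <-> 3*z != 2*cnt - 15) -> ((2*s >= -6 or 3*z > 2) and (j + 2*z >= 6 <-> (not (3*j + 2*s <= -6 -> s >= cnt - 9))))) and ((not (3*j >= cnt + 3 <-> 3*z != 2*cnt - 15)) -> (j + 2*z >= 6 <-> (not (3*j + 2*s <= -6 -> z >= -17))))
Before z := j - 8: ((3*j >= cnt + 3 <-> 3*j != 2*cnt + 9) -> ((2*s >= -6 or 3*j > 26) and (3*j >= 22 <-> (not (3*j + 2*s <= -6 -> s >= cnt - 9))))) and ((not (3*j >= cnt + 3 <-> 3*j != 2*cnt + 9)) -> (3*j >= 22 <-> (not (3*j + 2*s <= -6 -> j >= -9))))
Before z := 3*s - 4: ((3*j >= cnt + 3 <-> 3*j != 2*cnt + 9) -> ((2*s >= -6 or 3*j > 26) and (3*j >= 22 <-> (not (3*j + 2*s <= -6 -> s >= cnt - 9))))) and ((not (3*j >= cnt + 3 <-> 3*j != 2*cnt + 9)) -> (3*j >= 22 <-> (not (3*j + 2*s <= -6 -> j >= -9))))
The weakest precondition is ((3*j >= cnt + 3 <-> 3*j != 2*cnt + 9) -> ((2*s >= -6 or 3*j > 26) and (3*j >= 22 <-> (not (3*j + 2*s <= -6 -> s >= cnt - 9))))) and ((not (3*j >= cnt + 3 <-> 3*j != 2*cnt + 9)) -> (3*j >= 22 <-> (not (3*j + 2*s <= -6 -> j >= -9)))).
Check whether ((3*j >= cnt + 3 <-> 3*j != 2*cnt + 9) -> ((2*s >= -10 or 3*j > 26) and (3*j >= 22 <-> (not (3*j + 2*s <= -6 -> s >= cnt - 9))))) and ((not (3*j >= cnt + 3 <-> 3*j != 2*cnt + 9)) -> (3*j >= 22 <-> (not (3*j + 2*s <= -6 -> j >= -9)))) implies it.
Countermodel: at the initial state cnt = -2, j = 1, s = -4, the precondition holds but the weakest precondition fails.
Answer: invalid


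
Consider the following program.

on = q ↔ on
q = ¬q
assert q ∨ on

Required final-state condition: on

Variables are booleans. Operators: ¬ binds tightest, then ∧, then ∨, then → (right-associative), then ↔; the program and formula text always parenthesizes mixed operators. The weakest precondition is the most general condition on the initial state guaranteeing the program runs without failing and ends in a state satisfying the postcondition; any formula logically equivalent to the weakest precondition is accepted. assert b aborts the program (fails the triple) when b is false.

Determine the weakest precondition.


Working backward. After the program, on must hold.
Before assert q ∨ on: (q ∨ on) ∧ on
Before q := ¬q: ((¬q) ∨ on) ∧ on
Before on := q ↔ on: ((¬q) ∨ (q ↔ on)) ∧ (q ↔ on)
Answer: WP = ((¬q) ∨ (q ↔ on)) ∧ (q ↔ on)


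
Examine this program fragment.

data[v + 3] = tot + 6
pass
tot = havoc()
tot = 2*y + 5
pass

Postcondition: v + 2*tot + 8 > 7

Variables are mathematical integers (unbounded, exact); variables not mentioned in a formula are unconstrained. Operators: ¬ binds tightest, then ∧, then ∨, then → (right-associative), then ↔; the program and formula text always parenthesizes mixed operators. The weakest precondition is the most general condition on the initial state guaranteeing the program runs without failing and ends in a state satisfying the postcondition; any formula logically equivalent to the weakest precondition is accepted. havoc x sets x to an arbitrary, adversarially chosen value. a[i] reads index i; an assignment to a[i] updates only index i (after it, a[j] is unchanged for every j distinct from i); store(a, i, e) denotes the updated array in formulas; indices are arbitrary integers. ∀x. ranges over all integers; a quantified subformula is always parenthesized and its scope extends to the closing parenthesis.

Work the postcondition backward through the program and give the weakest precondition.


Working backward. After the program, the postcondition v + 2*tot + 8 > 7 must hold; in canonical form it is 2*tot + v > -1.
Before skip: 2*tot + v > -1
Before tot := 2*y + 5: v + 4*y > -11
Before havoc tot: v + 4*y > -11
Before skip: v + 4*y > -11
Before data[v + 3] := tot + 6: v + 4*y > -11
Answer: WP = v + 4*y > -11


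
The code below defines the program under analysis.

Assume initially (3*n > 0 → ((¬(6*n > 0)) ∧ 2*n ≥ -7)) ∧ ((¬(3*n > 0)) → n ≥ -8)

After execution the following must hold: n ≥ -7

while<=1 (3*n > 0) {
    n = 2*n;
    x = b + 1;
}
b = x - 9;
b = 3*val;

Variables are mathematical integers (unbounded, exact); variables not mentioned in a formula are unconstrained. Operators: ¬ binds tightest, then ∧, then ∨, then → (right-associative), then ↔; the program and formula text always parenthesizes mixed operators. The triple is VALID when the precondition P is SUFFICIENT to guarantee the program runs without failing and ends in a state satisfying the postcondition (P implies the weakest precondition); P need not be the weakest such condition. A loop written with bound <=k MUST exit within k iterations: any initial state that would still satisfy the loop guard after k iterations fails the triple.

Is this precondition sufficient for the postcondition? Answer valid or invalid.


Working backward. After the program, n ≥ -7 must hold.
Before b := 3*val: n ≥ -7
Before b := x - 9: n ≥ -7
Before the loop (bound <=1), unroll the exhaustion recursion (WP_0 = exit-now case; WP_j = one more guarded iteration, up to j = 1):
  WP_0: (¬(3*n > 0)) ∧ n ≥ -7
  WP_1: (3*n > 0 → ((¬(6*n > 0)) ∧ 2*n ≥ -7)) ∧ ((¬(3*n > 0)) → n ≥ -7)
So before the loop: (3*n > 0 → ((¬(6*n > 0)) ∧ 2*n ≥ -7)) ∧ ((¬(3*n > 0)) → n ≥ -7)
The weakest precondition is (3*n > 0 → ((¬(6*n > 0)) ∧ 2*n ≥ -7)) ∧ ((¬(3*n > 0)) → n ≥ -7).
Check whether (3*n > 0 → ((¬(6*n > 0)) ∧ 2*n ≥ -7)) ∧ ((¬(3*n > 0)) → n ≥ -8) implies it.
Countermodel: at the initial state n = -8, the precondition holds but the weakest precondition fails.
Answer: invalid


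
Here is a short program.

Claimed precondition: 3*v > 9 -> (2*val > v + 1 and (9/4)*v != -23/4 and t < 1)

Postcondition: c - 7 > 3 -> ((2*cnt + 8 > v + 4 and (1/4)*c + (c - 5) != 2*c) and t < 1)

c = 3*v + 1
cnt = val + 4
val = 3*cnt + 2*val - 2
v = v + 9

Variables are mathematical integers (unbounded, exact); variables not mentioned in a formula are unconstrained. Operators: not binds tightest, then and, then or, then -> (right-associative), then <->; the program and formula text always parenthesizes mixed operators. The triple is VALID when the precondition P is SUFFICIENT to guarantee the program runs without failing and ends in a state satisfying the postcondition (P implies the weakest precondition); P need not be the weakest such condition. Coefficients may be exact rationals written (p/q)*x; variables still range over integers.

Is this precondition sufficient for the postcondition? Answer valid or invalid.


Working backward. After the program, the postcondition c - 7 > 3 -> ((2*cnt + 8 > v + 4 and (1/4)*c + (c - 5) != 2*c) and t < 1) must hold; in canonical form it is c > 10 -> (2*cnt > v - 4 and (3/4)*c != -5 and t < 1).
Before v := v + 9: c > 10 -> (2*cnt > v + 5 and (3/4)*c != -5 and t < 1)
Before val := 3*cnt + 2*val - 2: c > 10 -> (2*cnt > v + 5 and (3/4)*c != -5 and t < 1)
Before cnt := val + 4: c > 10 -> (2*val > v - 3 and (3/4)*c != -5 and t < 1)
Before c := 3*v + 1: 3*v > 9 -> (2*val > v - 3 and (9/4)*v != -23/4 and t < 1)
The weakest precondition is 3*v > 9 -> (2*val > v - 3 and (9/4)*v != -23/4 and t < 1).
Check whether 3*v > 9 -> (2*val > v + 1 and (9/4)*v != -23/4 and t < 1) implies it.
Every state satisfying the precondition satisfies the weakest precondition: the implication holds.
Answer: valid


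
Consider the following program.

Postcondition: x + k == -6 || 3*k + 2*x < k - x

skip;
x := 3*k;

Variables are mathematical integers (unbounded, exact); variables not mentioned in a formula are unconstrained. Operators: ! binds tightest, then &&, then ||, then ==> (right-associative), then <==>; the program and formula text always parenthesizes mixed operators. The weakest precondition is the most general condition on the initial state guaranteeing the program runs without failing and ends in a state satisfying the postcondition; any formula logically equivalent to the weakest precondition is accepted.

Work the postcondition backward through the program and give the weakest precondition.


Working backward. After the program, the postcondition x + k == -6 || 3*k + 2*x < k - x must hold; in canonical form it is k + x == -6 || 2*k + 3*x < 0.
Before x := 3*k: 4*k == -6 || 11*k < 0
Before skip: 4*k == -6 || 11*k < 0
Answer: WP = 4*k == -6 || 11*k < 0


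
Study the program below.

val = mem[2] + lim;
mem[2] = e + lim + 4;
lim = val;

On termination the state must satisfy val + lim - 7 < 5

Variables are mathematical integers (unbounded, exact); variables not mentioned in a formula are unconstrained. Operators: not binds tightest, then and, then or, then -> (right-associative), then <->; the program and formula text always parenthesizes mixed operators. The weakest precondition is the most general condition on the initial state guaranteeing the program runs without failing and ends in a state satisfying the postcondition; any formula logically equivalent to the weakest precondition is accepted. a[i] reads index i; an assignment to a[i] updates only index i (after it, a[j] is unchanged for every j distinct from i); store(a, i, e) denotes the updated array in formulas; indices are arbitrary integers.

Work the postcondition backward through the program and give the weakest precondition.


Working backward. After the program, the postcondition val + lim - 7 < 5 must hold; in canonical form it is lim + val < 12.
Before lim := val: 2*val < 12
Before mem[2] := e + lim + 4: 2*val < 12
Before val := mem[2] + lim: 2*mem[2] + 2*lim < 12
Answer: WP = 2*mem[2] + 2*lim < 12


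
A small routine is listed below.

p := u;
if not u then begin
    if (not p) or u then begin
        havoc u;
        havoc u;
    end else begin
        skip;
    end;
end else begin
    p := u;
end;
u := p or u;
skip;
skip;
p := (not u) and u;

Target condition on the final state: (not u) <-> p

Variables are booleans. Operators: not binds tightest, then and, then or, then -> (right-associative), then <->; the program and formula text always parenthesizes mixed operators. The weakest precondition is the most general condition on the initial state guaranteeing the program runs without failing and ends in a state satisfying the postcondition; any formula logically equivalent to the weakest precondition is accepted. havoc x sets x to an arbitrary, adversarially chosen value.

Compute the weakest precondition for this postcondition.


Working backward. After the program, (not u) <-> p must hold.
Before p := (not u) and u: u
Before skip: u
Before skip: u
Before u := p or u: p or u
Then branch requires (((not p) or u) -> p) and ((not ((not p) or u)) -> (p or u)); else branch requires u.
Before the if: (not u) -> ((((not p) or u) -> p) and ((not ((not p) or u)) -> (p or u)))
Before p := u: (not u) -> u
Answer: WP = (not u) -> u


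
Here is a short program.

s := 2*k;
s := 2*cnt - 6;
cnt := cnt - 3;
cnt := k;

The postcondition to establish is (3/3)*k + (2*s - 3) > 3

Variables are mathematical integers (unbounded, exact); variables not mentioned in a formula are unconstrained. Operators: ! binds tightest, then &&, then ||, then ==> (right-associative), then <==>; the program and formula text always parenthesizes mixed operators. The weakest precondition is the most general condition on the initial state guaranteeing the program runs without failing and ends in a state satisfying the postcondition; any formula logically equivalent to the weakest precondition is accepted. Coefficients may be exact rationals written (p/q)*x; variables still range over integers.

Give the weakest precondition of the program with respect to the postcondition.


Working backward. After the program, the postcondition (3/3)*k + (2*s - 3) > 3 must hold; in canonical form it is k + 2*s > 6.
Before cnt := k: k + 2*s > 6
Before cnt := cnt - 3: k + 2*s > 6
Before s := 2*cnt - 6: 4*cnt + k > 18
Before s := 2*k: 4*cnt + k > 18
Answer: WP = 4*cnt + k > 18


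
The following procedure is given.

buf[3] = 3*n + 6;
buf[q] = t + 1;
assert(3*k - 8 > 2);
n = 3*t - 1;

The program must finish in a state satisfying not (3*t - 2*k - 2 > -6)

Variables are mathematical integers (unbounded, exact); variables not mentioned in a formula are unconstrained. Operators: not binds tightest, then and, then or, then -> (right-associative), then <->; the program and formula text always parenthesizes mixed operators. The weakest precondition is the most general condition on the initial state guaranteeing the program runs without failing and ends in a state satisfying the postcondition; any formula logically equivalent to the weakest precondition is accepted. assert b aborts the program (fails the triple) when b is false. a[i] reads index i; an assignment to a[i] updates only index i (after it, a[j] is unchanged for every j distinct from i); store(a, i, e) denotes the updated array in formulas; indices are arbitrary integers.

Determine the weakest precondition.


Working backward. After the program, the postcondition not (3*t - 2*k - 2 > -6) must hold; in canonical form it is not (3*t > 2*k - 4).
Before n := 3*t - 1: not (3*t > 2*k - 4)
Before assert 3*k - 8 > 2: 3*k > 10 and (not (3*t > 2*k - 4))
Before buf[q] := t + 1: 3*k > 10 and (not (3*t > 2*k - 4))
Before buf[3] := 3*n + 6: 3*k > 10 and (not (3*t > 2*k - 4))
Answer: WP = 3*k > 10 and (not (3*t > 2*k - 4))


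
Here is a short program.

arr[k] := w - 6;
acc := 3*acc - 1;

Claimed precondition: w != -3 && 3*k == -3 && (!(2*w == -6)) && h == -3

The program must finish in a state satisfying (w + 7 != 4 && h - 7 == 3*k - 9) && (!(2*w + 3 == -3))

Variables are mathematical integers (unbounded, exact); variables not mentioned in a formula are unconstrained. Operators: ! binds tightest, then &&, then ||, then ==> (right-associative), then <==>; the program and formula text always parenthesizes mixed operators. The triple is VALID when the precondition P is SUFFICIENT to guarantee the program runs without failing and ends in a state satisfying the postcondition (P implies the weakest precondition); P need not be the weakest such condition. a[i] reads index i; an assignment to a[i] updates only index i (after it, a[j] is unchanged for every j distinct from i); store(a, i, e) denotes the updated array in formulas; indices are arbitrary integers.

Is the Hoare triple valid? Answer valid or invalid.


Working backward. After the program, the postcondition (w + 7 != 4 && h - 7 == 3*k - 9) && (!(2*w + 3 == -3)) must hold; in canonical form it is w != -3 && h == 3*k - 2 && (!(2*w == -6)).
Before acc := 3*acc - 1: w != -3 && h == 3*k - 2 && (!(2*w == -6))
Before arr[k] := w - 6: w != -3 && h == 3*k - 2 && (!(2*w == -6))
The weakest precondition is w != -3 && h == 3*k - 2 && (!(2*w == -6)).
Check whether w != -3 && 3*k == -3 && (!(2*w == -6)) && h == -3 implies it.
Countermodel: at the initial state h = -3, k = -1, w = -2, the precondition holds but the weakest precondition fails.
Answer: invalid


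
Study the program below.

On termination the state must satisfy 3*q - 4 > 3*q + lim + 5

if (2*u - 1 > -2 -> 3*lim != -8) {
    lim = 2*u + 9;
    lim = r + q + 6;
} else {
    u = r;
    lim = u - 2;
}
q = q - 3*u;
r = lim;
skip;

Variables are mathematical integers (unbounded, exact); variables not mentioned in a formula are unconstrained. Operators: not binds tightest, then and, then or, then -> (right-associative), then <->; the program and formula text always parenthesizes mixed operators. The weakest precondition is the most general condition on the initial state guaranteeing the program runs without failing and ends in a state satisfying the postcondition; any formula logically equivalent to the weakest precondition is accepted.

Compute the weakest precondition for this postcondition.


Working backward. After the program, the postcondition 3*q - 4 > 3*q + lim + 5 must hold; in canonical form it is lim < -9.
Before skip: lim < -9
Before r := lim: lim < -9
Before q := q - 3*u: lim < -9
Then branch requires q + r < -15; else branch requires r < -7.
Before the if: ((2*u > -1 -> 3*lim != -8) -> q + r < -15) and ((not (2*u > -1 -> 3*lim != -8)) -> r < -7)
Answer: WP = ((2*u > -1 -> 3*lim != -8) -> q + r < -15) and ((not (2*u > -1 -> 3*lim != -8)) -> r < -7)


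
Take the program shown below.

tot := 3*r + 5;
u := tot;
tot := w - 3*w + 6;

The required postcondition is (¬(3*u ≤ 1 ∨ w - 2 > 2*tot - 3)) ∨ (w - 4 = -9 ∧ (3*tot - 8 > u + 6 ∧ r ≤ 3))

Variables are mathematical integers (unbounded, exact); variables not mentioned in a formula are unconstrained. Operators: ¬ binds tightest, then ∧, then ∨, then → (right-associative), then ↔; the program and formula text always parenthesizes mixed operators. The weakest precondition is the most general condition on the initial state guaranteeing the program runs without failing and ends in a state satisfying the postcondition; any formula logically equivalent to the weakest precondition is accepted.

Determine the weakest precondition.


Working backward. After the program, the postcondition (¬(3*u ≤ 1 ∨ w - 2 > 2*tot - 3)) ∨ (w - 4 = -9 ∧ (3*tot - 8 > u + 6 ∧ r ≤ 3)) must hold; in canonical form it is (¬(3*u ≤ 1 ∨ w > 2*tot - 1)) ∨ (w = -5 ∧ 3*tot > u + 14 ∧ r ≤ 3).
Before tot := w - 3*w + 6: (¬(3*u ≤ 1 ∨ 5*w > 11)) ∨ (w = -5 ∧ u + 6*w < 4 ∧ r ≤ 3)
Before u := tot: (¬(3*tot ≤ 1 ∨ 5*w > 11)) ∨ (w = -5 ∧ tot + 6*w < 4 ∧ r ≤ 3)
Before tot := 3*r + 5: (¬(9*r ≤ -14 ∨ 5*w > 11)) ∨ (w = -5 ∧ 3*r + 6*w < -1 ∧ r ≤ 3)
Answer: WP = (¬(9*r ≤ -14 ∨ 5*w > 11)) ∨ (w = -5 ∧ 3*r + 6*w < -1 ∧ r ≤ 3)


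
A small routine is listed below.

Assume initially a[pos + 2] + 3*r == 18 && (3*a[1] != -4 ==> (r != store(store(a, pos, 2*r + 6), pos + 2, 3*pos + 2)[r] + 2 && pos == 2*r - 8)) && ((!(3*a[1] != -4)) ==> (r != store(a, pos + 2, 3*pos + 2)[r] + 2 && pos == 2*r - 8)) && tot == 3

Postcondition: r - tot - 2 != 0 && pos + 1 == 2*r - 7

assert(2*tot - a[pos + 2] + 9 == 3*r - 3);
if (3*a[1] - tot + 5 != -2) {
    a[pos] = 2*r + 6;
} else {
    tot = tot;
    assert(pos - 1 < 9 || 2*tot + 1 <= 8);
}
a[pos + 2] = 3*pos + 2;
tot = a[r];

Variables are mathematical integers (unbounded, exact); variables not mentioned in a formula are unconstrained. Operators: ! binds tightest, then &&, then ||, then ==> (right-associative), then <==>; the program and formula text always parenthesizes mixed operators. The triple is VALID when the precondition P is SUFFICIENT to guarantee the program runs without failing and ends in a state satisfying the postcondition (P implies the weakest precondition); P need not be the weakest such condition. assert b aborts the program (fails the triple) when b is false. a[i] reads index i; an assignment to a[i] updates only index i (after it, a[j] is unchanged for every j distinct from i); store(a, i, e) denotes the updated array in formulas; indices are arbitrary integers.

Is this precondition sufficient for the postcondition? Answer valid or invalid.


Working backward. After the program, the postcondition r - tot - 2 != 0 && pos + 1 == 2*r - 7 must hold; in canonical form it is r != tot + 2 && pos == 2*r - 8.
Before tot := a[r]: r != a[r] + 2 && pos == 2*r - 8
Before a[pos + 2] := 3*pos + 2: r != store(a, pos + 2, 3*pos + 2)[r] + 2 && pos == 2*r - 8
Then branch requires r != store(store(a, pos, 2*r + 6), pos + 2, 3*pos + 2)[r] + 2 && pos == 2*r - 8; else branch requires (pos < 10 || 2*tot <= 7) && r != store(a, pos + 2, 3*pos + 2)[r] + 2 && pos == 2*r - 8.
Before the if: (3*a[1] != tot - 7 ==> (r != store(store(a, pos, 2*r + 6), pos + 2, 3*pos + 2)[r] + 2 && pos == 2*r - 8)) && ((!(3*a[1] != tot - 7)) ==> ((pos < 10 || 2*tot <= 7) && r != store(a, pos + 2, 3*pos + 2)[r] + 2 && pos == 2*r - 8))
Before assert 2*tot - a[pos + 2] + 9 == 3*r - 3: 2*tot == a[pos + 2] + 3*r - 12 && (3*a[1] != tot - 7 ==> (r != store(store(a, pos, 2*r + 6), pos + 2, 3*pos + 2)[r] + 2 && pos == 2*r - 8)) && ((!(3*a[1] != tot - 7)) ==> ((pos < 10 || 2*tot <= 7) && r != store(a, pos + 2, 3*pos + 2)[r] + 2 && pos == 2*r - 8))
The weakest precondition is 2*tot == a[pos + 2] + 3*r - 12 && (3*a[1] != tot - 7 ==> (r != store(store(a, pos, 2*r + 6), pos + 2, 3*pos + 2)[r] + 2 && pos == 2*r - 8)) && ((!(3*a[1] != tot - 7)) ==> ((pos < 10 || 2*tot <= 7) && r != store(a, pos + 2, 3*pos + 2)[r] + 2 && pos == 2*r - 8)).
Check whether a[pos + 2] + 3*r == 18 && (3*a[1] != -4 ==> (r != store(store(a, pos, 2*r + 6), pos + 2, 3*pos + 2)[r] + 2 && pos == 2*r - 8)) && ((!(3*a[1] != -4)) ==> (r != store(a, pos + 2, 3*pos + 2)[r] + 2 && pos == 2*r - 8)) && tot == 3 implies it.
Every state satisfying the precondition satisfies the weakest precondition: the implication holds.
Answer: valid


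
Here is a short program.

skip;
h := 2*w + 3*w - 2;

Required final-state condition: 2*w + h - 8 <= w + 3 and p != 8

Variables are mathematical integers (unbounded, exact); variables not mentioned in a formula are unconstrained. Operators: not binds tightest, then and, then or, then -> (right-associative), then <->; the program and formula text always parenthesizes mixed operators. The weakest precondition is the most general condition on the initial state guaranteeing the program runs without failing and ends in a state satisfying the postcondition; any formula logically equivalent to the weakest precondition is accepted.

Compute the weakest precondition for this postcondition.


Working backward. After the program, the postcondition 2*w + h - 8 <= w + 3 and p != 8 must hold; in canonical form it is h + w <= 11 and p != 8.
Before h := 2*w + 3*w - 2: 6*w <= 13 and p != 8
Before skip: 6*w <= 13 and p != 8
Answer: WP = 6*w <= 13 and p != 8


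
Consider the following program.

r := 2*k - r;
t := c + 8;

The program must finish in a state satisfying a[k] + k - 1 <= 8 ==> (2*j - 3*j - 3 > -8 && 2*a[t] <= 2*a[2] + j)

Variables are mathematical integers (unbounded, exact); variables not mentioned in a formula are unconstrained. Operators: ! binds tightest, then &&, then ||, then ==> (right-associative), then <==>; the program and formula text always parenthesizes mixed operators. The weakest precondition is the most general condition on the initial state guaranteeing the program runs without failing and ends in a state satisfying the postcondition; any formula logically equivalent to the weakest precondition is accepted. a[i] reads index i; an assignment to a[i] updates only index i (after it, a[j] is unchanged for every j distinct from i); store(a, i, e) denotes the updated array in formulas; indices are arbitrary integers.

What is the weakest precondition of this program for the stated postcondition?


Working backward. After the program, the postcondition a[k] + k - 1 <= 8 ==> (2*j - 3*j - 3 > -8 && 2*a[t] <= 2*a[2] + j) must hold; in canonical form it is a[k] + k <= 9 ==> (j < 5 && 2*a[t] <= 2*a[2] + j).
Before t := c + 8: a[k] + k <= 9 ==> (j < 5 && 2*a[c + 8] <= 2*a[2] + j)
Before r := 2*k - r: a[k] + k <= 9 ==> (j < 5 && 2*a[c + 8] <= 2*a[2] + j)
Answer: WP = a[k] + k <= 9 ==> (j < 5 && 2*a[c + 8] <= 2*a[2] + j)


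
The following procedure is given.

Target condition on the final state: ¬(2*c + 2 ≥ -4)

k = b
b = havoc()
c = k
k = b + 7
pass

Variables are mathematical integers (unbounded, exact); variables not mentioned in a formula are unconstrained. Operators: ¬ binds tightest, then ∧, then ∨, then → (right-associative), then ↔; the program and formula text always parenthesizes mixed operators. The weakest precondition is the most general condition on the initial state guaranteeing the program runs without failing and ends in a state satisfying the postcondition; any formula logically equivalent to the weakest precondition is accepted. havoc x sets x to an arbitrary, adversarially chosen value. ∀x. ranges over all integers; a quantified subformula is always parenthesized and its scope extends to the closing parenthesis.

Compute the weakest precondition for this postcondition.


Working backward. After the program, the postcondition ¬(2*c + 2 ≥ -4) must hold; in canonical form it is ¬(2*c ≥ -6).
Before skip: ¬(2*c ≥ -6)
Before k := b + 7: ¬(2*c ≥ -6)
Before c := k: ¬(2*k ≥ -6)
Before havoc b: ¬(2*k ≥ -6)
Before k := b: ¬(2*b ≥ -6)
Answer: WP = ¬(2*b ≥ -6)


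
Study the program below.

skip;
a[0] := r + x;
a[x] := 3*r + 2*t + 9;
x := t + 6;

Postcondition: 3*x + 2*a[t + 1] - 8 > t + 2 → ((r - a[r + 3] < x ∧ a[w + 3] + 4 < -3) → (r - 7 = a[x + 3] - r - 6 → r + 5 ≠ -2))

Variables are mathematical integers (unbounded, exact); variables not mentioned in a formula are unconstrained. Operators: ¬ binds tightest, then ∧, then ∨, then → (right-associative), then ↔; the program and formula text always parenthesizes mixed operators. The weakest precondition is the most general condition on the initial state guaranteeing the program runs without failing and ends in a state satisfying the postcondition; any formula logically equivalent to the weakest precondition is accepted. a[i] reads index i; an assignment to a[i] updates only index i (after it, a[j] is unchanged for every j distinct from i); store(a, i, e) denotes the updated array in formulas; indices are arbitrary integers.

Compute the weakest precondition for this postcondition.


Working backward. After the program, the postcondition 3*x + 2*a[t + 1] - 8 > t + 2 → ((r - a[r + 3] < x ∧ a[w + 3] + 4 < -3) → (r - 7 = a[x + 3] - r - 6 → r + 5 ≠ -2)) must hold; in canonical form it is 2*a[t + 1] + 3*x > t + 10 → ((r < a[r + 3] + x ∧ a[w + 3] < -7) → (2*r = a[x + 3] + 1 → r ≠ -7)).
Before x := t + 6: 2*a[t + 1] + 2*t > -8 → ((r < a[r + 3] + t + 6 ∧ a[w + 3] < -7) → (2*r = a[t + 9] + 1 → r ≠ -7))
Before a[x] := 3*r + 2*t + 9: 2*store(a, x, 3*r + 2*t + 9)[t + 1] + 2*t > -8 → ((r < store(a, x, 3*r + 2*t + 9)[r + 3] + t + 6 ∧ store(a, x, 3*r + 2*t + 9)[w + 3] < -7) → (2*r = store(a, x, 3*r + 2*t + 9)[t + 9] + 1 → r ≠ -7))
Before a[0] := r + x: 2*store(store(a, 0, r + x), x, 3*r + 2*t + 9)[t + 1] + 2*t > -8 → ((r < store(store(a, 0, r + x), x, 3*r + 2*t + 9)[r + 3] + t + 6 ∧ store(store(a, 0, r + x), x, 3*r + 2*t + 9)[w + 3] < -7) → (2*r = store(store(a, 0, r + x), x, 3*r + 2*t + 9)[t + 9] + 1 → r ≠ -7))
Before skip: 2*store(store(a, 0, r + x), x, 3*r + 2*t + 9)[t + 1] + 2*t > -8 → ((r < store(store(a, 0, r + x), x, 3*r + 2*t + 9)[r + 3] + t + 6 ∧ store(store(a, 0, r + x), x, 3*r + 2*t + 9)[w + 3] < -7) → (2*r = store(store(a, 0, r + x), x, 3*r + 2*t + 9)[t + 9] + 1 → r ≠ -7))
Answer: WP = 2*store(store(a, 0, r + x), x, 3*r + 2*t + 9)[t + 1] + 2*t > -8 → ((r < store(store(a, 0, r + x), x, 3*r + 2*t + 9)[r + 3] + t + 6 ∧ store(store(a, 0, r + x), x, 3*r + 2*t + 9)[w + 3] < -7) → (2*r = store(store(a, 0, r + x), x, 3*r + 2*t + 9)[t + 9] + 1 → r ≠ -7))


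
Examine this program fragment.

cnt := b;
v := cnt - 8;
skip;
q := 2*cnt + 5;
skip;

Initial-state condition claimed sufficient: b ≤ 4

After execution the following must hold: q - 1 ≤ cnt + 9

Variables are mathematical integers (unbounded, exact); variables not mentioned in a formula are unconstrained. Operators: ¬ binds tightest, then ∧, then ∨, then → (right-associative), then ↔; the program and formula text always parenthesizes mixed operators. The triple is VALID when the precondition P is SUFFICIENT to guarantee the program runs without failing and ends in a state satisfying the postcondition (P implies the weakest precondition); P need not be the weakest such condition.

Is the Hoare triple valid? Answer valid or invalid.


Working backward. After the program, the postcondition q - 1 ≤ cnt + 9 must hold; in canonical form it is q ≤ cnt + 10.
Before skip: q ≤ cnt + 10
Before q := 2*cnt + 5: cnt ≤ 5
Before skip: cnt ≤ 5
Before v := cnt - 8: cnt ≤ 5
Before cnt := b: b ≤ 5
The weakest precondition is b ≤ 5.
Check whether b ≤ 4 implies it.
Every state satisfying the precondition satisfies the weakest precondition: the implication holds.
Answer: valid


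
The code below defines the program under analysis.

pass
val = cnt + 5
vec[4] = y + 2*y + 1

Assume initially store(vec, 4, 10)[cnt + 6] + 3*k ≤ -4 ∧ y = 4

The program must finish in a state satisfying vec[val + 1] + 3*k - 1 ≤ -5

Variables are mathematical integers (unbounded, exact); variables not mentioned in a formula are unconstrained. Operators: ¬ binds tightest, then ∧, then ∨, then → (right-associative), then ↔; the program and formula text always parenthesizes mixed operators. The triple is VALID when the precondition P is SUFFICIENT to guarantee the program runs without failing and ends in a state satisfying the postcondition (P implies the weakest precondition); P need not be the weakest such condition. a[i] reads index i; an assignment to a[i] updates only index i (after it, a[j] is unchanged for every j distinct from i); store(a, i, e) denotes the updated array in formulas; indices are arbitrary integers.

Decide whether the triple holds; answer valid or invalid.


Working backward. After the program, the postcondition vec[val + 1] + 3*k - 1 ≤ -5 must hold; in canonical form it is vec[val + 1] + 3*k ≤ -4.
Before vec[4] := y + 2*y + 1: store(vec, 4, 3*y + 1)[val + 1] + 3*k ≤ -4
Before val := cnt + 5: store(vec, 4, 3*y + 1)[cnt + 6] + 3*k ≤ -4
Before skip: store(vec, 4, 3*y + 1)[cnt + 6] + 3*k ≤ -4
The weakest precondition is store(vec, 4, 3*y + 1)[cnt + 6] + 3*k ≤ -4.
Check whether store(vec, 4, 10)[cnt + 6] + 3*k ≤ -4 ∧ y = 4 implies it.
Countermodel: at the initial state cnt = -2, k = -5, vec = {[4] = 2, elsewhere 2}, y = 4, the precondition holds but the weakest precondition fails.
Answer: invalid


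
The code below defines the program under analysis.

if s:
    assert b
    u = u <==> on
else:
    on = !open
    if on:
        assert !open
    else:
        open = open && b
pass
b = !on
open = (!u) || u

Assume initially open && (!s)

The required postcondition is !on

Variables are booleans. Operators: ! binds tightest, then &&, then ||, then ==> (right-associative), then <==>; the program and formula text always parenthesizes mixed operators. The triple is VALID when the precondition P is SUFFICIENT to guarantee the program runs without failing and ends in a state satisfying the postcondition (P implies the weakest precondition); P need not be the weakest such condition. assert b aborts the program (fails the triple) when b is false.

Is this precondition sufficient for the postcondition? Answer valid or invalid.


Working backward. After the program, !on must hold.
Before open := (!u) || u: !on
Before b := !on: !on
Before skip: !on
Then branch requires b && (!on); else branch requires open.
Before the if: (s ==> (b && (!on))) && ((!s) ==> open)
The weakest precondition is (s ==> (b && (!on))) && ((!s) ==> open).
Check whether open && (!s) implies it.
Every state satisfying the precondition satisfies the weakest precondition: the implication holds.
Answer: valid


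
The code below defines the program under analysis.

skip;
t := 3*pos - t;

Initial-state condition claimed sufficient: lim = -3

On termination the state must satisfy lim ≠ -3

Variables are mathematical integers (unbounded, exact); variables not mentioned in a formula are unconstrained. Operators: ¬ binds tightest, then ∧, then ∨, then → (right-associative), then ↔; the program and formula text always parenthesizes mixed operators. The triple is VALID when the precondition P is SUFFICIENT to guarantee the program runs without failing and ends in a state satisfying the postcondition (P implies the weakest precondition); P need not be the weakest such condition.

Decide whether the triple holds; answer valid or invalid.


Working backward. After the program, lim ≠ -3 must hold.
Before t := 3*pos - t: lim ≠ -3
Before skip: lim ≠ -3
The weakest precondition is lim ≠ -3.
Check whether lim = -3 implies it.
Countermodel: at the initial state lim = -3, the precondition holds but the weakest precondition fails.
Answer: invalid
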